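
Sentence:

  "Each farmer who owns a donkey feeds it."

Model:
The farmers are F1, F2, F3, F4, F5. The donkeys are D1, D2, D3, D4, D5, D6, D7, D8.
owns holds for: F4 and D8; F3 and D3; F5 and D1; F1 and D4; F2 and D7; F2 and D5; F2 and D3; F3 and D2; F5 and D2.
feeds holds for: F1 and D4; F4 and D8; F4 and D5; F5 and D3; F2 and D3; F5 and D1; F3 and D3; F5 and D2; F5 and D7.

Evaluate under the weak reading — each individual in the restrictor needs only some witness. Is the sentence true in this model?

"it" takes "a donkey" as antecedent — a donkey pronoun bound across the clause boundary.
Weak reading: every farmer f with some owns-donkey has at least one owns-donkey d such that feeds(f,d).
Per farmer: F1:✓  F2:✓  F3:✓  F4:✓  F5:✓
Every farmer in the restrictor has a witness.

True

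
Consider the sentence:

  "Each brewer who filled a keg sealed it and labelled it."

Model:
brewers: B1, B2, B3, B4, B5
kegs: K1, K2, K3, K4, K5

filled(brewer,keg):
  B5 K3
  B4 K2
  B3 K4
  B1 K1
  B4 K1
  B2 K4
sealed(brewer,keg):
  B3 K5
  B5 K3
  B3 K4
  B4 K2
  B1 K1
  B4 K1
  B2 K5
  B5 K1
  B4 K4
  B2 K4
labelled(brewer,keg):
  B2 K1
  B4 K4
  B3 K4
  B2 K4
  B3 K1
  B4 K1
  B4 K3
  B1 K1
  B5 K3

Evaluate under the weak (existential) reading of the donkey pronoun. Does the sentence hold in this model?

True

"it" takes "a keg" as antecedent — a donkey pronoun bound across the clause boundary.
Weak reading: every brewer b with some filled-keg has at least one filled-keg k such that sealed(b,k) ∧ labelled(b,k).
Per brewer: B1:✓  B2:✓  B3:✓  B4:✓  B5:✓
Every brewer in the restrictor has a witness.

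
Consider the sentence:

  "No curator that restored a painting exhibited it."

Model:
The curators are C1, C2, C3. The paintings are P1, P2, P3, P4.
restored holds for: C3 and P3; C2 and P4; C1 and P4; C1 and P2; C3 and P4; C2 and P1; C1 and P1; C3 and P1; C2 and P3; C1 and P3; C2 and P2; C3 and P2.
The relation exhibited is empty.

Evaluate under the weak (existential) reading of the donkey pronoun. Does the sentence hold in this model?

True

"it" takes "a painting" as antecedent — a donkey pronoun bound across the clause boundary.
Truth condition: for no (c,p) with restored(c,p) does exhibited(c,p) hold.
Restrictor pairs — does the scope hold? (C1,P1):fails  (C1,P2):fails  (C1,P3):fails  (C1,P4):fails  (C2,P1):fails  (C2,P2):fails  (C2,P3):fails  (C2,P4):fails  (C3,P1):fails  (C3,P2):fails  (C3,P3):fails  (C3,P4):fails
Scope holds for no restrictor pair, so the sentence is true.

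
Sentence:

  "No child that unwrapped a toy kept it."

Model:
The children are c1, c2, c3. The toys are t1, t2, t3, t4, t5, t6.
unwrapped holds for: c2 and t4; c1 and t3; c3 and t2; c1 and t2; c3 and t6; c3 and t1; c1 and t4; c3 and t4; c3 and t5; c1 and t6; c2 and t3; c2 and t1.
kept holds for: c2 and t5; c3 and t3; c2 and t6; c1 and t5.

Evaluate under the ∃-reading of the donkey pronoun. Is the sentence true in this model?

"it" takes "a toy" as antecedent — a donkey pronoun bound across the clause boundary.
Truth condition: for no (c,t) with unwrapped(c,t) does kept(c,t) hold.
Restrictor pairs — does the scope hold? (c1,t2):fails  (c1,t3):fails  (c1,t4):fails  (c1,t6):fails  (c2,t1):fails  (c2,t3):fails  (c2,t4):fails  (c3,t1):fails  (c3,t2):fails  (c3,t4):fails  (c3,t5):fails  (c3,t6):fails
Scope holds for no restrictor pair, so the sentence is true.

True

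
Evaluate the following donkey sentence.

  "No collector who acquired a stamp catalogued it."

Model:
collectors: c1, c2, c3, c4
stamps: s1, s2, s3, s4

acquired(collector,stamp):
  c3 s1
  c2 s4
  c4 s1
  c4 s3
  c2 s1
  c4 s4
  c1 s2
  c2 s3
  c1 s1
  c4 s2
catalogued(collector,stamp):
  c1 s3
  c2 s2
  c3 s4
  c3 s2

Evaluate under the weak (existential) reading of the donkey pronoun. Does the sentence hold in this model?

True

"it" takes "a stamp" as antecedent — a donkey pronoun bound across the clause boundary.
Truth condition: for no (c,s) with acquired(c,s) does catalogued(c,s) hold.
Restrictor pairs — does the scope hold? (c1,s1):fails  (c1,s2):fails  (c2,s1):fails  (c2,s3):fails  (c2,s4):fails  (c3,s1):fails  (c4,s1):fails  (c4,s2):fails  (c4,s3):fails  (c4,s4):fails
Scope holds for no restrictor pair, so the sentence is true.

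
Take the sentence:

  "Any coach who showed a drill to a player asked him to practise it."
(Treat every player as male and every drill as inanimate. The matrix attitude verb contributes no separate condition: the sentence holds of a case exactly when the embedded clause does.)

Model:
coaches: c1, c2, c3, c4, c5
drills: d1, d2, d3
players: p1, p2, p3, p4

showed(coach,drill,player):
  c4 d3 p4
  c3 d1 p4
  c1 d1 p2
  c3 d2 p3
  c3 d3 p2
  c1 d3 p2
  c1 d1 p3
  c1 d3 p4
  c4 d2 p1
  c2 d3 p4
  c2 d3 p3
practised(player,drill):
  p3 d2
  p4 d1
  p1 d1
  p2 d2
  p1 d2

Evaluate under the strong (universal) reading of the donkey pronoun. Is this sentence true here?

"him" takes "a player" as antecedent and "it" takes "a drill"; both are donkey pronouns co-varying with the restrictor.
Strong reading: for every (c,d,p) with showed(c,d,p), practised(p,d).
Restrictor triples: (c1,d1,p2)→practised(p2,d1) ✗  (c1,d1,p3)→practised(p3,d1) ✗  (c1,d3,p2)→practised(p2,d3) ✗  (c1,d3,p4)→practised(p4,d3) ✗  (c2,d3,p3)→practised(p3,d3) ✗  (c2,d3,p4)→practised(p4,d3) ✗  (c3,d1,p4)→practised(p4,d1) ✓  (c3,d2,p3)→practised(p3,d2) ✓  (c3,d3,p2)→practised(p2,d3) ✗  (c4,d2,p1)→practised(p1,d2) ✓  (c4,d3,p4)→practised(p4,d3) ✗
Counterexample: (c1,d1,p2) — practised(p2,d1) does not hold.

False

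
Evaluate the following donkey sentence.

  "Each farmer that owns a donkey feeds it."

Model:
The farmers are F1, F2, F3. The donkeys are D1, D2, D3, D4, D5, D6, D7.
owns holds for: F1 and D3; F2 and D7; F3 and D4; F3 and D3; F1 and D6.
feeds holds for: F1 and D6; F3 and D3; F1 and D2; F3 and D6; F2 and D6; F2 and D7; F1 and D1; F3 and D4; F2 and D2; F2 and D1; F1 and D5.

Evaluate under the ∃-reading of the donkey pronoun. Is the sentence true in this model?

"it" takes "a donkey" as antecedent — a donkey pronoun bound across the clause boundary.
Weak reading: every farmer f with some owns-donkey has at least one owns-donkey d such that feeds(f,d).
Per farmer: F1:✓  F2:✓  F3:✓
Every farmer in the restrictor has a witness.

True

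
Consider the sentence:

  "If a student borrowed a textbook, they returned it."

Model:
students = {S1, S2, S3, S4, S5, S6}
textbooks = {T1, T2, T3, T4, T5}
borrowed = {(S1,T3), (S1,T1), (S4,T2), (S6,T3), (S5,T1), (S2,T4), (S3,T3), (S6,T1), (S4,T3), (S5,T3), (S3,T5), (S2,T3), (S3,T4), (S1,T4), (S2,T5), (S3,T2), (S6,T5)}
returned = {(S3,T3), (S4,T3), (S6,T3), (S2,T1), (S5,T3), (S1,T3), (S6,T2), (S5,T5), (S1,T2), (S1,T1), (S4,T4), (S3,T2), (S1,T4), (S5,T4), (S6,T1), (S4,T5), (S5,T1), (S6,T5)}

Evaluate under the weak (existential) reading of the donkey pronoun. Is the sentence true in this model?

"it" takes "a textbook" as antecedent — a donkey pronoun bound across the clause boundary.
Weak reading: every student s with some borrowed-textbook has at least one borrowed-textbook t such that returned(s,t).
Per student: S1:✓  S2:✗  S3:✓  S4:✓  S5:✓  S6:✓
S2 has no witness among its borrowed-textbooks.

False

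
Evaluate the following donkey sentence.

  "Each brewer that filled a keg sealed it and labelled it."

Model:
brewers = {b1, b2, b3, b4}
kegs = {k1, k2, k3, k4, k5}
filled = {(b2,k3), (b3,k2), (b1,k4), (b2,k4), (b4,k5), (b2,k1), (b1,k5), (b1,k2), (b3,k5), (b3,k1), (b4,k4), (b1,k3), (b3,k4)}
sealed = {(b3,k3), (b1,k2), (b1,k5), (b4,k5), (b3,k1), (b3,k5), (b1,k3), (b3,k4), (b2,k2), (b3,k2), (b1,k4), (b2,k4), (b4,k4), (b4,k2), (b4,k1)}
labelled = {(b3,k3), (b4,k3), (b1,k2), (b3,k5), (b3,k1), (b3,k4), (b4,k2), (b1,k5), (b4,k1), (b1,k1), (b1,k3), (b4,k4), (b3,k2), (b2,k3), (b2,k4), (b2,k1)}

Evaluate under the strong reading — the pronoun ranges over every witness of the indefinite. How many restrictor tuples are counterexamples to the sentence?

4

"it" takes "a keg" as antecedent — a donkey pronoun bound across the clause boundary.
Strong reading: for every (b,k) with filled(b,k), sealed(b,k) ∧ labelled(b,k).
Restrictor pairs: (b1,k2) ✓  (b1,k3) ✓  (b1,k4) ✗  (b1,k5) ✓  (b2,k1) ✗  (b2,k3) ✗  (b2,k4) ✓  (b3,k1) ✓  (b3,k2) ✓  (b3,k4) ✓  (b3,k5) ✓  (b4,k4) ✓  (b4,k5) ✗
Counterexamples (restrictor pairs failing the scope): 4.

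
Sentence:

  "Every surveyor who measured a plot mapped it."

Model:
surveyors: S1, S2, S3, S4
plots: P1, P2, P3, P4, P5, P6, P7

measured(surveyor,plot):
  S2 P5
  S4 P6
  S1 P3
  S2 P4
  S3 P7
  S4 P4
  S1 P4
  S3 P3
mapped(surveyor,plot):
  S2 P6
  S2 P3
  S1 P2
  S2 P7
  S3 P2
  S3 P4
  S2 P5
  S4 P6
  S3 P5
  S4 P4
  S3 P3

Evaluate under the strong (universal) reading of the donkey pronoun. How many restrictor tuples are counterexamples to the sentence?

4

"it" takes "a plot" as antecedent — a donkey pronoun bound across the clause boundary.
Strong reading: for every (s,p) with measured(s,p), mapped(s,p).
Restrictor pairs: (S1,P3) ✗  (S1,P4) ✗  (S2,P4) ✗  (S2,P5) ✓  (S3,P3) ✓  (S3,P7) ✗  (S4,P4) ✓  (S4,P6) ✓
Counterexamples (restrictor pairs failing the scope): 4.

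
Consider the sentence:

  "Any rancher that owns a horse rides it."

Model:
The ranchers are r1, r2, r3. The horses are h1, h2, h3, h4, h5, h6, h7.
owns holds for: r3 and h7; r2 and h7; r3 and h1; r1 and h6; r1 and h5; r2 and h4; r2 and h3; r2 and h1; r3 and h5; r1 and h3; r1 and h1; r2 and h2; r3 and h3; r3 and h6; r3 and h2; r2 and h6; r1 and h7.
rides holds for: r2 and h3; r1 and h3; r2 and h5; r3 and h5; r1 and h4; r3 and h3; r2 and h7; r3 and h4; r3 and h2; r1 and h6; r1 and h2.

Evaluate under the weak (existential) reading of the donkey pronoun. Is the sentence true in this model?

"it" takes "a horse" as antecedent — a donkey pronoun bound across the clause boundary.
Weak reading: every rancher r with some owns-horse has at least one owns-horse h such that rides(r,h).
Per rancher: r1:✓  r2:✓  r3:✓
Every rancher in the restrictor has a witness.

True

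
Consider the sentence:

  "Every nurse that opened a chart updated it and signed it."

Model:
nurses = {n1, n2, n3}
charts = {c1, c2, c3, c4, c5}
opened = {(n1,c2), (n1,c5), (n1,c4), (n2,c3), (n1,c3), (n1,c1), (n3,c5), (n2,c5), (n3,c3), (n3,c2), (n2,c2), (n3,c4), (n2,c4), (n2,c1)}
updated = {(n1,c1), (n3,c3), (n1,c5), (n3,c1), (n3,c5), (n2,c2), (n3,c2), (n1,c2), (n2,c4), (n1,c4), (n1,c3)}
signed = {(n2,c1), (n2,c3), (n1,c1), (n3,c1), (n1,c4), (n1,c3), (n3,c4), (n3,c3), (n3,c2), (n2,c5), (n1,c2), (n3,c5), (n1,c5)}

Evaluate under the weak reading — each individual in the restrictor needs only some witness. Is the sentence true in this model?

"it" takes "a chart" as antecedent — a donkey pronoun bound across the clause boundary.
Weak reading: every nurse n with some opened-chart has at least one opened-chart c such that updated(n,c) ∧ signed(n,c).
Per nurse: n1:✓  n2:✗  n3:✓
n2 has no witness among its opened-charts.

False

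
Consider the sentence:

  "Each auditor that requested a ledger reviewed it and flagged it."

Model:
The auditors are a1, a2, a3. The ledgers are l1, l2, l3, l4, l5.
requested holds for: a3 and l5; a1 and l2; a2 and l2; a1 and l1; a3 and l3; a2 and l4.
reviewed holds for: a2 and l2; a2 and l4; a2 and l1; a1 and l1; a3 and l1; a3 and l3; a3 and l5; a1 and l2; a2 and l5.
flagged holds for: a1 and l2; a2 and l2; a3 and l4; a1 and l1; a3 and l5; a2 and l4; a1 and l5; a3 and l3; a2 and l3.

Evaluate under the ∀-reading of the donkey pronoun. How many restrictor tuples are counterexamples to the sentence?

"it" takes "a ledger" as antecedent — a donkey pronoun bound across the clause boundary.
Strong reading: for every (a,l) with requested(a,l), reviewed(a,l) ∧ flagged(a,l).
Restrictor pairs: (a1,l1) ✓  (a1,l2) ✓  (a2,l2) ✓  (a2,l4) ✓  (a3,l3) ✓  (a3,l5) ✓
Counterexamples (restrictor pairs failing the scope): 0.

0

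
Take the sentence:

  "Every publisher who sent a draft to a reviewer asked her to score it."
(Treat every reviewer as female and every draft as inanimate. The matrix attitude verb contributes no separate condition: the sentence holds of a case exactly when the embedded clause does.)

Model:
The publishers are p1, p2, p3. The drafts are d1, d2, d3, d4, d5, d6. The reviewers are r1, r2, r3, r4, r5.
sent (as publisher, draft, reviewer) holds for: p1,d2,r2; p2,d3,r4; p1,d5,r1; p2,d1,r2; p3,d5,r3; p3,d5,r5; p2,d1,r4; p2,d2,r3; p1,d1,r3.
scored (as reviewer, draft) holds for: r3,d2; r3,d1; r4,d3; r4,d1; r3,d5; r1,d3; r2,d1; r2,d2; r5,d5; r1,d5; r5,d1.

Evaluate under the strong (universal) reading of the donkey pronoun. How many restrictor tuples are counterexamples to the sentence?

0

"her" takes "a reviewer" as antecedent and "it" takes "a draft"; both are donkey pronouns co-varying with the restrictor.
Strong reading: for every (p,d,r) with sent(p,d,r), scored(r,d).
Restrictor triples: (p1,d1,r3)→scored(r3,d1) ✓  (p1,d2,r2)→scored(r2,d2) ✓  (p1,d5,r1)→scored(r1,d5) ✓  (p2,d1,r2)→scored(r2,d1) ✓  (p2,d1,r4)→scored(r4,d1) ✓  (p2,d2,r3)→scored(r3,d2) ✓  (p2,d3,r4)→scored(r4,d3) ✓  (p3,d5,r3)→scored(r3,d5) ✓  (p3,d5,r5)→scored(r5,d5) ✓
Counterexamples (restrictor triples failing the scope): 0.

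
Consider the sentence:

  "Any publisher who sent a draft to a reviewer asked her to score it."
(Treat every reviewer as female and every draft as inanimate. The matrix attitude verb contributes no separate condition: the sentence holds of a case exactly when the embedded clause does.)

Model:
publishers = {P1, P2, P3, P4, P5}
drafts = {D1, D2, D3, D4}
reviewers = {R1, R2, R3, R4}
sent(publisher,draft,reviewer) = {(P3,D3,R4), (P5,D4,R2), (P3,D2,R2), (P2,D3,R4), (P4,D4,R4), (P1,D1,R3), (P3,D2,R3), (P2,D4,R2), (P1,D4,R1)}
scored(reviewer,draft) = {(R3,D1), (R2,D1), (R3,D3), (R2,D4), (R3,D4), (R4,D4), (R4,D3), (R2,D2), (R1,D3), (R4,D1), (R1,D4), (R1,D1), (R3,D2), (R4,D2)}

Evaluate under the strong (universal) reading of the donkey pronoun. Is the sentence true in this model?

"her" takes "a reviewer" as antecedent and "it" takes "a draft"; both are donkey pronouns co-varying with the restrictor.
Strong reading: for every (p,d,r) with sent(p,d,r), scored(r,d).
Restrictor triples: (P1,D1,R3)→scored(R3,D1) ✓  (P1,D4,R1)→scored(R1,D4) ✓  (P2,D3,R4)→scored(R4,D3) ✓  (P2,D4,R2)→scored(R2,D4) ✓  (P3,D2,R2)→scored(R2,D2) ✓  (P3,D2,R3)→scored(R3,D2) ✓  (P3,D3,R4)→scored(R4,D3) ✓  (P4,D4,R4)→scored(R4,D4) ✓  (P5,D4,R2)→scored(R2,D4) ✓
Every restrictor triple satisfies the scope.

True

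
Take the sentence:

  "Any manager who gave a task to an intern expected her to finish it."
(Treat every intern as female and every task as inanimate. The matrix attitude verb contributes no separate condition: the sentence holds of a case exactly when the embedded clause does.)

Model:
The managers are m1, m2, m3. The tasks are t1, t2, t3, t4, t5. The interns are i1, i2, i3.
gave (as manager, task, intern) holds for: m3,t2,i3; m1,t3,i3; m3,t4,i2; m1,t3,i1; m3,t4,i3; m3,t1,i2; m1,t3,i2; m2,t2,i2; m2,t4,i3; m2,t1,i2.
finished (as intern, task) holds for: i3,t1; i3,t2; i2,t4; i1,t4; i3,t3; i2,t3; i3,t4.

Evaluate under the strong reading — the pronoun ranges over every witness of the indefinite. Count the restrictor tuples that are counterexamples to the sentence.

"her" takes "an intern" as antecedent and "it" takes "a task"; both are donkey pronouns co-varying with the restrictor.
Strong reading: for every (m,t,i) with gave(m,t,i), finished(i,t).
Restrictor triples: (m1,t3,i1)→finished(i1,t3) ✗  (m1,t3,i2)→finished(i2,t3) ✓  (m1,t3,i3)→finished(i3,t3) ✓  (m2,t1,i2)→finished(i2,t1) ✗  (m2,t2,i2)→finished(i2,t2) ✗  (m2,t4,i3)→finished(i3,t4) ✓  (m3,t1,i2)→finished(i2,t1) ✗  (m3,t2,i3)→finished(i3,t2) ✓  (m3,t4,i2)→finished(i2,t4) ✓  (m3,t4,i3)→finished(i3,t4) ✓
Counterexamples (restrictor triples failing the scope): 4.

4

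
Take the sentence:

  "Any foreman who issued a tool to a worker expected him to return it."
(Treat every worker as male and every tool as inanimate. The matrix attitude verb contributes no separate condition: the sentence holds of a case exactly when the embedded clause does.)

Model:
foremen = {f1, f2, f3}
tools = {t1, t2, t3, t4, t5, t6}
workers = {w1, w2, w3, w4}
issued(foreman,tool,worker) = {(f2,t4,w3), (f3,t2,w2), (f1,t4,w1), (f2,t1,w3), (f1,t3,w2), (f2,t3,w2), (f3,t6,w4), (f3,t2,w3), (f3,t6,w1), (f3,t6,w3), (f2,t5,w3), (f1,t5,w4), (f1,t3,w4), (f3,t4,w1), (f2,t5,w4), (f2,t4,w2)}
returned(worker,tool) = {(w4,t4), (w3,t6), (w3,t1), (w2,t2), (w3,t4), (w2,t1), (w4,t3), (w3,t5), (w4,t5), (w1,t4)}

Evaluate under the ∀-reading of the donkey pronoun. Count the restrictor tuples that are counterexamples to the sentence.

"him" takes "a worker" as antecedent and "it" takes "a tool"; both are donkey pronouns co-varying with the restrictor.
Strong reading: for every (f,t,w) with issued(f,t,w), returned(w,t).
Restrictor triples: (f1,t3,w2)→returned(w2,t3) ✗  (f1,t3,w4)→returned(w4,t3) ✓  (f1,t4,w1)→returned(w1,t4) ✓  (f1,t5,w4)→returned(w4,t5) ✓  (f2,t1,w3)→returned(w3,t1) ✓  (f2,t3,w2)→returned(w2,t3) ✗  (f2,t4,w2)→returned(w2,t4) ✗  (f2,t4,w3)→returned(w3,t4) ✓  (f2,t5,w3)→returned(w3,t5) ✓  (f2,t5,w4)→returned(w4,t5) ✓  (f3,t2,w2)→returned(w2,t2) ✓  (f3,t2,w3)→returned(w3,t2) ✗  (f3,t4,w1)→returned(w1,t4) ✓  (f3,t6,w1)→returned(w1,t6) ✗  (f3,t6,w3)→returned(w3,t6) ✓  (f3,t6,w4)→returned(w4,t6) ✗
Counterexamples (restrictor triples failing the scope): 6.

6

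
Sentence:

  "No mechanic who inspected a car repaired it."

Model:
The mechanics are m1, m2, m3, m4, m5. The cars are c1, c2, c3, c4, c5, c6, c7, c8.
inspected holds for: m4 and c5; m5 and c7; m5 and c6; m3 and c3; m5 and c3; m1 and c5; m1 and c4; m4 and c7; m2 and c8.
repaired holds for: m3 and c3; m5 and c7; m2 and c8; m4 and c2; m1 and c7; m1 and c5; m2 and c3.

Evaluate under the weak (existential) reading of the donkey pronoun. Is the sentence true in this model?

"it" takes "a car" as antecedent — a donkey pronoun bound across the clause boundary.
Truth condition: for no (m,c) with inspected(m,c) does repaired(m,c) hold.
Restrictor pairs — does the scope hold? (m1,c4):fails  (m1,c5):holds  (m2,c8):holds  (m3,c3):holds  (m4,c5):fails  (m4,c7):fails  (m5,c3):fails  (m5,c6):fails  (m5,c7):holds
Scope holds for 4 pair(s), so the sentence is false.

False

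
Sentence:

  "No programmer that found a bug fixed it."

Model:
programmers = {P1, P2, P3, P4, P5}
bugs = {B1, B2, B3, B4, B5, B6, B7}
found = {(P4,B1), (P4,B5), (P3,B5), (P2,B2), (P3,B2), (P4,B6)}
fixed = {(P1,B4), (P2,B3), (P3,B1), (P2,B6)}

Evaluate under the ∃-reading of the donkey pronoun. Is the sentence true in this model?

"it" takes "a bug" as antecedent — a donkey pronoun bound across the clause boundary.
Truth condition: for no (p,b) with found(p,b) does fixed(p,b) hold.
Restrictor pairs — does the scope hold? (P2,B2):fails  (P3,B2):fails  (P3,B5):fails  (P4,B1):fails  (P4,B5):fails  (P4,B6):fails
Scope holds for no restrictor pair, so the sentence is true.

True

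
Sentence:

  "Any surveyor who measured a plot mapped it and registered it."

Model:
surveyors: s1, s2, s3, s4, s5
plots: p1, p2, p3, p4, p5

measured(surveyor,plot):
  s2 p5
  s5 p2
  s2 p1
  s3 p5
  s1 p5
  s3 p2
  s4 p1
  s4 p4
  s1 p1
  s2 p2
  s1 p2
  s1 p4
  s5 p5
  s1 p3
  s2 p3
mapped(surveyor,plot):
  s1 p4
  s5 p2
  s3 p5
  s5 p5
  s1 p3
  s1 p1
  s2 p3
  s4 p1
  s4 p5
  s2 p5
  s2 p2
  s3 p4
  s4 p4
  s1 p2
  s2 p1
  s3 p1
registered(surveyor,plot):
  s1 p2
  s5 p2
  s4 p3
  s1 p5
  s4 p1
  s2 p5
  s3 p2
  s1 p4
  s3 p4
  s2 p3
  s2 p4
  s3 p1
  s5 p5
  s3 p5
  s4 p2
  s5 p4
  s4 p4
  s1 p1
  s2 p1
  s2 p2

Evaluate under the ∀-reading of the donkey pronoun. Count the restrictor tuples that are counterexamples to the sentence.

"it" takes "a plot" as antecedent — a donkey pronoun bound across the clause boundary.
Strong reading: for every (s,p) with measured(s,p), mapped(s,p) ∧ registered(s,p).
Restrictor pairs: (s1,p1) ✓  (s1,p2) ✓  (s1,p3) ✗  (s1,p4) ✓  (s1,p5) ✗  (s2,p1) ✓  (s2,p2) ✓  (s2,p3) ✓  (s2,p5) ✓  (s3,p2) ✗  (s3,p5) ✓  (s4,p1) ✓  (s4,p4) ✓  (s5,p2) ✓  (s5,p5) ✓
Counterexamples (restrictor pairs failing the scope): 3.

3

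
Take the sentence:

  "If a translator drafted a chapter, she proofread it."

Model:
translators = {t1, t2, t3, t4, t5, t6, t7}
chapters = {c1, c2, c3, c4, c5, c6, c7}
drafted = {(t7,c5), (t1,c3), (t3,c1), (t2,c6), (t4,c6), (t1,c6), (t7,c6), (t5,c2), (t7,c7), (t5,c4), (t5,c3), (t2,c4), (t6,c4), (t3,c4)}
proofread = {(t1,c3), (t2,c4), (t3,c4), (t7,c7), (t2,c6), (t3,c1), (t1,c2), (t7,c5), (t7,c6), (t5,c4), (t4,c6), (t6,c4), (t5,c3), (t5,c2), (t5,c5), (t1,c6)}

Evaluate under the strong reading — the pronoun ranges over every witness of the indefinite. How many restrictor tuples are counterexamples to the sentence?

"it" takes "a chapter" as antecedent — a donkey pronoun bound across the clause boundary.
Strong reading: for every (t,c) with drafted(t,c), proofread(t,c).
Restrictor pairs: (t1,c3) ✓  (t1,c6) ✓  (t2,c4) ✓  (t2,c6) ✓  (t3,c1) ✓  (t3,c4) ✓  (t4,c6) ✓  (t5,c2) ✓  (t5,c3) ✓  (t5,c4) ✓  (t6,c4) ✓  (t7,c5) ✓  (t7,c6) ✓  (t7,c7) ✓
Counterexamples (restrictor pairs failing the scope): 0.

0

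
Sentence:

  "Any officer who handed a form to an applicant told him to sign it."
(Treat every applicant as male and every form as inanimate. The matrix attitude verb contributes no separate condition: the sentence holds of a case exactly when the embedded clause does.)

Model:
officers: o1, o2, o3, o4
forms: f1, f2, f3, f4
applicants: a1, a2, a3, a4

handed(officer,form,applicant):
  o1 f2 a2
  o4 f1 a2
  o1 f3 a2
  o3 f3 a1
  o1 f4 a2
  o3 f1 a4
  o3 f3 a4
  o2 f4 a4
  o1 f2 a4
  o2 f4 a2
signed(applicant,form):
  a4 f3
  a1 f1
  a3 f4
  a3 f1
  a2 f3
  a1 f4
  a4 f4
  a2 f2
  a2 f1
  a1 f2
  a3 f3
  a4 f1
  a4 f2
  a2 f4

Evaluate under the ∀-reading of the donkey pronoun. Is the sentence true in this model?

False

"him" takes "an applicant" as antecedent and "it" takes "a form"; both are donkey pronouns co-varying with the restrictor.
Strong reading: for every (o,f,a) with handed(o,f,a), signed(a,f).
Restrictor triples: (o1,f2,a2)→signed(a2,f2) ✓  (o1,f2,a4)→signed(a4,f2) ✓  (o1,f3,a2)→signed(a2,f3) ✓  (o1,f4,a2)→signed(a2,f4) ✓  (o2,f4,a2)→signed(a2,f4) ✓  (o2,f4,a4)→signed(a4,f4) ✓  (o3,f1,a4)→signed(a4,f1) ✓  (o3,f3,a1)→signed(a1,f3) ✗  (o3,f3,a4)→signed(a4,f3) ✓  (o4,f1,a2)→signed(a2,f1) ✓
Counterexample: (o3,f3,a1) — signed(a1,f3) does not hold.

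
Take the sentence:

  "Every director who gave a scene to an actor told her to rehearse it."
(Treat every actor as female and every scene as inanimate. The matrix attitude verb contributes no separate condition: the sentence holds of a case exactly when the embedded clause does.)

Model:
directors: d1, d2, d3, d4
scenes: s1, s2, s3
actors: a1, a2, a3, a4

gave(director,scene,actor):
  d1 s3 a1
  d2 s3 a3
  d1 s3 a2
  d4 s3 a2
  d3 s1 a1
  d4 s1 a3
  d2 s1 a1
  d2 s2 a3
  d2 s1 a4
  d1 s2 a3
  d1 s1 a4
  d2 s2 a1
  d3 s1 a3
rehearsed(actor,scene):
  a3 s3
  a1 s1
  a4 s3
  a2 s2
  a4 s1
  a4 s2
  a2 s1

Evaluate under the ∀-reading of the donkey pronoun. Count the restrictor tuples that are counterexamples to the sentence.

"her" takes "an actor" as antecedent and "it" takes "a scene"; both are donkey pronouns co-varying with the restrictor.
Strong reading: for every (d,s,a) with gave(d,s,a), rehearsed(a,s).
Restrictor triples: (d1,s1,a4)→rehearsed(a4,s1) ✓  (d1,s2,a3)→rehearsed(a3,s2) ✗  (d1,s3,a1)→rehearsed(a1,s3) ✗  (d1,s3,a2)→rehearsed(a2,s3) ✗  (d2,s1,a1)→rehearsed(a1,s1) ✓  (d2,s1,a4)→rehearsed(a4,s1) ✓  (d2,s2,a1)→rehearsed(a1,s2) ✗  (d2,s2,a3)→rehearsed(a3,s2) ✗  (d2,s3,a3)→rehearsed(a3,s3) ✓  (d3,s1,a1)→rehearsed(a1,s1) ✓  (d3,s1,a3)→rehearsed(a3,s1) ✗  (d4,s1,a3)→rehearsed(a3,s1) ✗  (d4,s3,a2)→rehearsed(a2,s3) ✗
Counterexamples (restrictor triples failing the scope): 8.

8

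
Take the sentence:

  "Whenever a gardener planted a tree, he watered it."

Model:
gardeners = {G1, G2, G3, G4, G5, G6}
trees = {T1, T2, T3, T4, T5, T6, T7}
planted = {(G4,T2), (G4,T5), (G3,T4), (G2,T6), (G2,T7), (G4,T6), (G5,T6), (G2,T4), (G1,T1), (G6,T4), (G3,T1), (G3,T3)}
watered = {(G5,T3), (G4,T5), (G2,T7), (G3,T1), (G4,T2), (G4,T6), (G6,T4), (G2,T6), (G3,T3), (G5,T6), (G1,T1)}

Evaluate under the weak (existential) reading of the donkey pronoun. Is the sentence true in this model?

"it" takes "a tree" as antecedent — a donkey pronoun bound across the clause boundary.
Weak reading: every gardener g with some planted-tree has at least one planted-tree t such that watered(g,t).
Per gardener: G1:✓  G2:✓  G3:✓  G4:✓  G5:✓  G6:✓
Every gardener in the restrictor has a witness.

True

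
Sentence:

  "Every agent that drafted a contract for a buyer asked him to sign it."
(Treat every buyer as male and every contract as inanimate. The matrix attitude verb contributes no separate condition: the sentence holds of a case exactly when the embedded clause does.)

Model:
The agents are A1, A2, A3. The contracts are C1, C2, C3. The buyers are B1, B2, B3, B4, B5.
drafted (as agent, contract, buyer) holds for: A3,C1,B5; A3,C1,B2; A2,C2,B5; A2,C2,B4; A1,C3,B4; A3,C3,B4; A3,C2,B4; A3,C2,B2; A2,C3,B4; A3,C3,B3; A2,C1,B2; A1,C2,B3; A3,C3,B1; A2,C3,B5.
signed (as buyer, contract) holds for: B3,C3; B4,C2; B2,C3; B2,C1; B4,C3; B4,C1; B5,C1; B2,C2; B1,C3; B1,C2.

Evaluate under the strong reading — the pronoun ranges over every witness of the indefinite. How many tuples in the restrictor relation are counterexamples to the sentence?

"him" takes "a buyer" as antecedent and "it" takes "a contract"; both are donkey pronouns co-varying with the restrictor.
Strong reading: for every (a,c,b) with drafted(a,c,b), signed(b,c).
Restrictor triples: (A1,C2,B3)→signed(B3,C2) ✗  (A1,C3,B4)→signed(B4,C3) ✓  (A2,C1,B2)→signed(B2,C1) ✓  (A2,C2,B4)→signed(B4,C2) ✓  (A2,C2,B5)→signed(B5,C2) ✗  (A2,C3,B4)→signed(B4,C3) ✓  (A2,C3,B5)→signed(B5,C3) ✗  (A3,C1,B2)→signed(B2,C1) ✓  (A3,C1,B5)→signed(B5,C1) ✓  (A3,C2,B2)→signed(B2,C2) ✓  (A3,C2,B4)→signed(B4,C2) ✓  (A3,C3,B1)→signed(B1,C3) ✓  (A3,C3,B3)→signed(B3,C3) ✓  (A3,C3,B4)→signed(B4,C3) ✓
Counterexamples (restrictor triples failing the scope): 3.

3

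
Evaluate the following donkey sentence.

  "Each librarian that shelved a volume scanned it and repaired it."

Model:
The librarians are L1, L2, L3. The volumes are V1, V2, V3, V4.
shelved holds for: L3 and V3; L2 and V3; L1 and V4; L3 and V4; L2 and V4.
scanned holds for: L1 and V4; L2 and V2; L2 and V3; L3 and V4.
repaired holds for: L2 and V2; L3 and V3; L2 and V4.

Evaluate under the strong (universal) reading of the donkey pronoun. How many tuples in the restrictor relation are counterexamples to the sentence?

5

"it" takes "a volume" as antecedent — a donkey pronoun bound across the clause boundary.
Strong reading: for every (l,v) with shelved(l,v), scanned(l,v) ∧ repaired(l,v).
Restrictor pairs: (L1,V4) ✗  (L2,V3) ✗  (L2,V4) ✗  (L3,V3) ✗  (L3,V4) ✗
Counterexamples (restrictor pairs failing the scope): 5.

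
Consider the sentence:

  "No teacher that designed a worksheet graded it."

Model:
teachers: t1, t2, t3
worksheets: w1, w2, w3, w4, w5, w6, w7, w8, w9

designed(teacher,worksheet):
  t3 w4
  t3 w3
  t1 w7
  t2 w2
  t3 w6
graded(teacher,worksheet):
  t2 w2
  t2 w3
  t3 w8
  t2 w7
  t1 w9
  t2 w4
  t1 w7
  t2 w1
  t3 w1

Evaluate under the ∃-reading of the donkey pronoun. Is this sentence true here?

"it" takes "a worksheet" as antecedent — a donkey pronoun bound across the clause boundary.
Truth condition: for no (t,w) with designed(t,w) does graded(t,w) hold.
Restrictor pairs — does the scope hold? (t1,w7):holds  (t2,w2):holds  (t3,w3):fails  (t3,w4):fails  (t3,w6):fails
Scope holds for 2 pair(s), so the sentence is false.

False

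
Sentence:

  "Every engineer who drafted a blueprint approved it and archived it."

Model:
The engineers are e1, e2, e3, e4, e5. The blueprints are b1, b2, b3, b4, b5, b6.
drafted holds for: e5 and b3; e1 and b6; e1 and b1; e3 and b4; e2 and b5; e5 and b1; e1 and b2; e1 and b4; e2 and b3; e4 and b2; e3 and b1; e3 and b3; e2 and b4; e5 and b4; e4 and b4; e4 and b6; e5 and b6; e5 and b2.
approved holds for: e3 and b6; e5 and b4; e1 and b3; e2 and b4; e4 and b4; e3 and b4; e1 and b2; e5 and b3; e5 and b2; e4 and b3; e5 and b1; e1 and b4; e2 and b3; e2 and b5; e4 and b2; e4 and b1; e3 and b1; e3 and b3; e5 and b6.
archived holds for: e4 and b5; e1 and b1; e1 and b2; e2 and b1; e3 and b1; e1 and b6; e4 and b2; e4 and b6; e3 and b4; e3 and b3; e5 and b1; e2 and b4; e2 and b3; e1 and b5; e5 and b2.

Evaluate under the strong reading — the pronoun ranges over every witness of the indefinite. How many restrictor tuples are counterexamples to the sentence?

"it" takes "a blueprint" as antecedent — a donkey pronoun bound across the clause boundary.
Strong reading: for every (e,b) with drafted(e,b), approved(e,b) ∧ archived(e,b).
Restrictor pairs: (e1,b1) ✗  (e1,b2) ✓  (e1,b4) ✗  (e1,b6) ✗  (e2,b3) ✓  (e2,b4) ✓  (e2,b5) ✗  (e3,b1) ✓  (e3,b3) ✓  (e3,b4) ✓  (e4,b2) ✓  (e4,b4) ✗  (e4,b6) ✗  (e5,b1) ✓  (e5,b2) ✓  (e5,b3) ✗  (e5,b4) ✗  (e5,b6) ✗
Counterexamples (restrictor pairs failing the scope): 9.

9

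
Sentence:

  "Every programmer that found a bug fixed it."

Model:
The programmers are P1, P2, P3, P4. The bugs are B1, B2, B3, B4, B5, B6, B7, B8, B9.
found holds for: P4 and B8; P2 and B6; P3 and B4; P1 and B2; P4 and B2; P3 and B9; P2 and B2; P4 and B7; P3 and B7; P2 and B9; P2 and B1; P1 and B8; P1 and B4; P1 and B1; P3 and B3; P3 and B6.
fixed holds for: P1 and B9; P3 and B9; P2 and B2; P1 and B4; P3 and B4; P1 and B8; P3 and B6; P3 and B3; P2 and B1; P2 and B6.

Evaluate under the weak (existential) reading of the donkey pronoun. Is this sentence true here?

"it" takes "a bug" as antecedent — a donkey pronoun bound across the clause boundary.
Weak reading: every programmer p with some found-bug has at least one found-bug b such that fixed(p,b).
Per programmer: P1:✓  P2:✓  P3:✓  P4:✗
P4 has no witness among its found-bugs.

False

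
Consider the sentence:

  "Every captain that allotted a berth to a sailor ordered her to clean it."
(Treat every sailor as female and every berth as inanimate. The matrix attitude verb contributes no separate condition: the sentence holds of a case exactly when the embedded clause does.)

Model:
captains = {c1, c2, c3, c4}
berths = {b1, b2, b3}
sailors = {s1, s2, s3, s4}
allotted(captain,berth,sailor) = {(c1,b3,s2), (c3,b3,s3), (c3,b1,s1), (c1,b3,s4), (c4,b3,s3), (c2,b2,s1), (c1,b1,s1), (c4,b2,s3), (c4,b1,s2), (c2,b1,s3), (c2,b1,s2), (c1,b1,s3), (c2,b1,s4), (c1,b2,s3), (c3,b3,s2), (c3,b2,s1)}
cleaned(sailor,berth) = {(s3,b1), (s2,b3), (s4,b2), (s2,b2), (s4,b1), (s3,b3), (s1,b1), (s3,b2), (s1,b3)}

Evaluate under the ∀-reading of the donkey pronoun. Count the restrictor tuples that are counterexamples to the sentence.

"her" takes "a sailor" as antecedent and "it" takes "a berth"; both are donkey pronouns co-varying with the restrictor.
Strong reading: for every (c,b,s) with allotted(c,b,s), cleaned(s,b).
Restrictor triples: (c1,b1,s1)→cleaned(s1,b1) ✓  (c1,b1,s3)→cleaned(s3,b1) ✓  (c1,b2,s3)→cleaned(s3,b2) ✓  (c1,b3,s2)→cleaned(s2,b3) ✓  (c1,b3,s4)→cleaned(s4,b3) ✗  (c2,b1,s2)→cleaned(s2,b1) ✗  (c2,b1,s3)→cleaned(s3,b1) ✓  (c2,b1,s4)→cleaned(s4,b1) ✓  (c2,b2,s1)→cleaned(s1,b2) ✗  (c3,b1,s1)→cleaned(s1,b1) ✓  (c3,b2,s1)→cleaned(s1,b2) ✗  (c3,b3,s2)→cleaned(s2,b3) ✓  (c3,b3,s3)→cleaned(s3,b3) ✓  (c4,b1,s2)→cleaned(s2,b1) ✗  (c4,b2,s3)→cleaned(s3,b2) ✓  (c4,b3,s3)→cleaned(s3,b3) ✓
Counterexamples (restrictor triples failing the scope): 5.

5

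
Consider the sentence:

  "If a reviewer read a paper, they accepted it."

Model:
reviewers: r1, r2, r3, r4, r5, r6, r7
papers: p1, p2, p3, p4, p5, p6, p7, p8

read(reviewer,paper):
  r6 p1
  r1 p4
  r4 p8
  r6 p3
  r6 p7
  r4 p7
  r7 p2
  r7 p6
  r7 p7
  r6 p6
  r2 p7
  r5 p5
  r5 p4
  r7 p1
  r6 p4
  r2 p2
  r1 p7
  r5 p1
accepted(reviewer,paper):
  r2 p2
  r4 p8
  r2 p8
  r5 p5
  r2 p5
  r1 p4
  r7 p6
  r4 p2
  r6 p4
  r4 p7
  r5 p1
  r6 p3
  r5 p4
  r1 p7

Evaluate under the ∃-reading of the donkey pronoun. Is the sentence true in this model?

"it" takes "a paper" as antecedent — a donkey pronoun bound across the clause boundary.
Weak reading: every reviewer r with some read-paper has at least one read-paper p such that accepted(r,p).
Per reviewer: r1:✓  r2:✓  r4:✓  r5:✓  r6:✓  r7:✓
Every reviewer in the restrictor has a witness.

True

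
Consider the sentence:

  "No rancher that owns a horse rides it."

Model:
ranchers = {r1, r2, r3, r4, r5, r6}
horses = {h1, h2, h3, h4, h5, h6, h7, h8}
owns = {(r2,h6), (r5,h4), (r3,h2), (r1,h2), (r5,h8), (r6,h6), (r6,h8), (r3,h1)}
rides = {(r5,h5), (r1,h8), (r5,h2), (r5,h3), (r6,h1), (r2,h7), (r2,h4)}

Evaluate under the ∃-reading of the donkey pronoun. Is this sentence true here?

"it" takes "a horse" as antecedent — a donkey pronoun bound across the clause boundary.
Truth condition: for no (r,h) with owns(r,h) does rides(r,h) hold.
Restrictor pairs — does the scope hold? (r1,h2):fails  (r2,h6):fails  (r3,h1):fails  (r3,h2):fails  (r5,h4):fails  (r5,h8):fails  (r6,h6):fails  (r6,h8):fails
Scope holds for no restrictor pair, so the sentence is true.

True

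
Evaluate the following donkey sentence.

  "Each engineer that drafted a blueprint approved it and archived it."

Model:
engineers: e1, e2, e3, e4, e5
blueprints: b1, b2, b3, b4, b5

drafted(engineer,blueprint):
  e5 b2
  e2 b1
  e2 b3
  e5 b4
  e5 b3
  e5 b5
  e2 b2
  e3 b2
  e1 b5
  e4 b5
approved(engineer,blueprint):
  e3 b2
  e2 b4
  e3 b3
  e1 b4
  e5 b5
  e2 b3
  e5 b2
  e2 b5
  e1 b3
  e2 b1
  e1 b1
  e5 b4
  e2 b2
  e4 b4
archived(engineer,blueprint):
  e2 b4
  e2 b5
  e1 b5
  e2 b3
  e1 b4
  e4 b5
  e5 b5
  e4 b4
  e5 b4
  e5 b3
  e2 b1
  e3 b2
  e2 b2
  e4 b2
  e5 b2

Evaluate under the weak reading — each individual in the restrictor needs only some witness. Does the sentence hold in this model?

"it" takes "a blueprint" as antecedent — a donkey pronoun bound across the clause boundary.
Weak reading: every engineer e with some drafted-blueprint has at least one drafted-blueprint b such that approved(e,b) ∧ archived(e,b).
Per engineer: e1:✗  e2:✓  e3:✓  e4:✗  e5:✓
e1 has no witness among its drafted-blueprints.

False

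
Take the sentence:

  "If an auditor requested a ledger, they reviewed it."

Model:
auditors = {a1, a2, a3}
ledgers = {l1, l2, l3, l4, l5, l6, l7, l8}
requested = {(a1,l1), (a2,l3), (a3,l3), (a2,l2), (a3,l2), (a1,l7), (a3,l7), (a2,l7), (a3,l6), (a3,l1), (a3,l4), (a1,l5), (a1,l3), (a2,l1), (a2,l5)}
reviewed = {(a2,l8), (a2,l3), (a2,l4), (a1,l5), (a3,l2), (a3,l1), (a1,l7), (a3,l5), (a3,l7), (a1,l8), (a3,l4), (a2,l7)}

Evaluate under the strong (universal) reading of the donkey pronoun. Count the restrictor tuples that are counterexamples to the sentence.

"it" takes "a ledger" as antecedent — a donkey pronoun bound across the clause boundary.
Strong reading: for every (a,l) with requested(a,l), reviewed(a,l).
Restrictor pairs: (a1,l1) ✗  (a1,l3) ✗  (a1,l5) ✓  (a1,l7) ✓  (a2,l1) ✗  (a2,l2) ✗  (a2,l3) ✓  (a2,l5) ✗  (a2,l7) ✓  (a3,l1) ✓  (a3,l2) ✓  (a3,l3) ✗  (a3,l4) ✓  (a3,l6) ✗  (a3,l7) ✓
Counterexamples (restrictor pairs failing the scope): 7.

7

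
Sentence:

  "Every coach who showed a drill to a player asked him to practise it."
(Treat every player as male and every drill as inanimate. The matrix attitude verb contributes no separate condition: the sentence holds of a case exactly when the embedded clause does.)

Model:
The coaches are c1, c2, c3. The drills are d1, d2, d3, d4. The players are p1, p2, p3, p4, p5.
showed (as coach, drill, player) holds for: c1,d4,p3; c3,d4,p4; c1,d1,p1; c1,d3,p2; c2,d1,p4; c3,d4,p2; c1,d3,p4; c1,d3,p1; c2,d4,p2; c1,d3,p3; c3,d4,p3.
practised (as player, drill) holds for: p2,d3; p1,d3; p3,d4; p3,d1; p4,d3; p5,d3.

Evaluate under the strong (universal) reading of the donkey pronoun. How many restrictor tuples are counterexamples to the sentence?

"him" takes "a player" as antecedent and "it" takes "a drill"; both are donkey pronouns co-varying with the restrictor.
Strong reading: for every (c,d,p) with showed(c,d,p), practised(p,d).
Restrictor triples: (c1,d1,p1)→practised(p1,d1) ✗  (c1,d3,p1)→practised(p1,d3) ✓  (c1,d3,p2)→practised(p2,d3) ✓  (c1,d3,p3)→practised(p3,d3) ✗  (c1,d3,p4)→practised(p4,d3) ✓  (c1,d4,p3)→practised(p3,d4) ✓  (c2,d1,p4)→practised(p4,d1) ✗  (c2,d4,p2)→practised(p2,d4) ✗  (c3,d4,p2)→practised(p2,d4) ✗  (c3,d4,p3)→practised(p3,d4) ✓  (c3,d4,p4)→practised(p4,d4) ✗
Counterexamples (restrictor triples failing the scope): 6.

6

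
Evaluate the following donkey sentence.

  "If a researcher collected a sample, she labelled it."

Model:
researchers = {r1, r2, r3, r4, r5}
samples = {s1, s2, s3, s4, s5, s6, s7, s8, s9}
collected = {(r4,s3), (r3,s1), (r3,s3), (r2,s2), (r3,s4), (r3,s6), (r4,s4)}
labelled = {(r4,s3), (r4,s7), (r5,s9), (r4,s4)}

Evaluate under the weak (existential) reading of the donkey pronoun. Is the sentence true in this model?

False

"it" takes "a sample" as antecedent — a donkey pronoun bound across the clause boundary.
Weak reading: every researcher r with some collected-sample has at least one collected-sample s such that labelled(r,s).
Per researcher: r2:✗  r3:✗  r4:✓
r2 has no witness among its collected-samples.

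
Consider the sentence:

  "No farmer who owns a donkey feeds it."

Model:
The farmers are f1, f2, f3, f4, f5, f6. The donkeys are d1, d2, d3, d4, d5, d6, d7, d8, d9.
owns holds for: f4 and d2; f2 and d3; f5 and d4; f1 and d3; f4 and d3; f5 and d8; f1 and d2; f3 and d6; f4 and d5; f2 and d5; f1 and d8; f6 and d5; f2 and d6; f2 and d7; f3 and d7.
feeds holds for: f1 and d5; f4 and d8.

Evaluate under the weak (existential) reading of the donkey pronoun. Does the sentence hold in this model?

"it" takes "a donkey" as antecedent — a donkey pronoun bound across the clause boundary.
Truth condition: for no (f,d) with owns(f,d) does feeds(f,d) hold.
Restrictor pairs — does the scope hold? (f1,d2):fails  (f1,d3):fails  (f1,d8):fails  (f2,d3):fails  (f2,d5):fails  (f2,d6):fails  (f2,d7):fails  (f3,d6):fails  (f3,d7):fails  (f4,d2):fails  (f4,d3):fails  (f4,d5):fails  (f5,d4):fails  (f5,d8):fails  (f6,d5):fails
Scope holds for no restrictor pair, so the sentence is true.

True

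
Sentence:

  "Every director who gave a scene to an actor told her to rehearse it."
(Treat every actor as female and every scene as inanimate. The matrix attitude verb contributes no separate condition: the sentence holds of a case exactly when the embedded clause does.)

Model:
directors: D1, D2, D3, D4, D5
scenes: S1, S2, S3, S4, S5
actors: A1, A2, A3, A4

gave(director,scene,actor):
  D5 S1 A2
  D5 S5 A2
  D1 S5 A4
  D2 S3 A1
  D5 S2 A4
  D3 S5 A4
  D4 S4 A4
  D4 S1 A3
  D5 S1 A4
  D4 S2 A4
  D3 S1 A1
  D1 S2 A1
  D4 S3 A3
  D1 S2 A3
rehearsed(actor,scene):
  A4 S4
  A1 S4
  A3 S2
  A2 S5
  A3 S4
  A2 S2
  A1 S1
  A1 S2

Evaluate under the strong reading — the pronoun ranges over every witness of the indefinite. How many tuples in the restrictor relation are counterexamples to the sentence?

"her" takes "an actor" as antecedent and "it" takes "a scene"; both are donkey pronouns co-varying with the restrictor.
Strong reading: for every (d,s,a) with gave(d,s,a), rehearsed(a,s).
Restrictor triples: (D1,S2,A1)→rehearsed(A1,S2) ✓  (D1,S2,A3)→rehearsed(A3,S2) ✓  (D1,S5,A4)→rehearsed(A4,S5) ✗  (D2,S3,A1)→rehearsed(A1,S3) ✗  (D3,S1,A1)→rehearsed(A1,S1) ✓  (D3,S5,A4)→rehearsed(A4,S5) ✗  (D4,S1,A3)→rehearsed(A3,S1) ✗  (D4,S2,A4)→rehearsed(A4,S2) ✗  (D4,S3,A3)→rehearsed(A3,S3) ✗  (D4,S4,A4)→rehearsed(A4,S4) ✓  (D5,S1,A2)→rehearsed(A2,S1) ✗  (D5,S1,A4)→rehearsed(A4,S1) ✗  (D5,S2,A4)→rehearsed(A4,S2) ✗  (D5,S5,A2)→rehearsed(A2,S5) ✓
Counterexamples (restrictor triples failing the scope): 9.

9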